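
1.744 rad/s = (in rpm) 16.65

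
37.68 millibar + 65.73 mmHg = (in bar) 0.1253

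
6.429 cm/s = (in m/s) 0.06429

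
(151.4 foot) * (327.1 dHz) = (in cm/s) 1.509e+05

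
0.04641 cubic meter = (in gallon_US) 12.26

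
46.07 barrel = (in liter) 7325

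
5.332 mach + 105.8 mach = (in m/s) 3.784e+04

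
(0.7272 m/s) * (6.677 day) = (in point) 1.189e+09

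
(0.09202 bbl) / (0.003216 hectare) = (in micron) 454.9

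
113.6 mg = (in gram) 0.1136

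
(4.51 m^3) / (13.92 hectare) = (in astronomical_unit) 2.166e-16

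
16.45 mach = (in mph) 1.253e+04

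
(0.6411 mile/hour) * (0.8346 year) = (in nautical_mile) 4073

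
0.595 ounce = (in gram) 16.87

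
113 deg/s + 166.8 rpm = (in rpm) 185.6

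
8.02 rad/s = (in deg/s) 459.5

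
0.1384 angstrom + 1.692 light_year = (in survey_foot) 5.252e+16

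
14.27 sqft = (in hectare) 0.0001326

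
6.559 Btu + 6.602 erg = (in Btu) 6.559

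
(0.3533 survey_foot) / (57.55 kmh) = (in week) 1.114e-08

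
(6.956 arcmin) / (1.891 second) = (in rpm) 0.01022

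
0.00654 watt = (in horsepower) 8.77e-06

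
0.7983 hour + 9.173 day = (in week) 1.315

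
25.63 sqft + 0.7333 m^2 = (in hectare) 0.0003114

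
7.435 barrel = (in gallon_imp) 260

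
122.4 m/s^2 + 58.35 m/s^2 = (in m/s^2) 180.8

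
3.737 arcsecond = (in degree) 0.001038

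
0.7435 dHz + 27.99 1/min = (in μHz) 5.408e+05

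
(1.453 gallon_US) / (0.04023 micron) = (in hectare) 13.67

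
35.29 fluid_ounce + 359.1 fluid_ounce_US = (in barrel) 0.07336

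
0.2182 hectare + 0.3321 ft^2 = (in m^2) 2182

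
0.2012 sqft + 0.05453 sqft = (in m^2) 0.02376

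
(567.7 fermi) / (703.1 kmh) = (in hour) 8.074e-19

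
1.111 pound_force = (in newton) 4.942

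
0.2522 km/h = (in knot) 0.1362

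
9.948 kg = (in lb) 21.93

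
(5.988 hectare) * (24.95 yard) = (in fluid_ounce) 4.619e+10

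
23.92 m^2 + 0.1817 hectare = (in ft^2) 1.982e+04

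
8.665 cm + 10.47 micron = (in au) 5.793e-13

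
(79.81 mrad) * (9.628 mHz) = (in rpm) 0.007338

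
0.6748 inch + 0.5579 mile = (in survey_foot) 2946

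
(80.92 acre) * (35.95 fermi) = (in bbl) 7.405e-08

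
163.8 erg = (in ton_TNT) 3.915e-15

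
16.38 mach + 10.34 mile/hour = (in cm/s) 5.582e+05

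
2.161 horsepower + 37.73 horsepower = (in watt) 2.975e+04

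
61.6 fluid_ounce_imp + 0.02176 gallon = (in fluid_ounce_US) 61.97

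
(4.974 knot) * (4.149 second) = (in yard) 11.61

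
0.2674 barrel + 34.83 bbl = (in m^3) 5.58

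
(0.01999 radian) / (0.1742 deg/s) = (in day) 7.61e-05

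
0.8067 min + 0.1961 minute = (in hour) 0.01671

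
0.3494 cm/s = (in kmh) 0.01258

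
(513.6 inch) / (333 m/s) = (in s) 0.03918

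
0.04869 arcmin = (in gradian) 0.0009017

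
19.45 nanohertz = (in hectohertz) 1.945e-10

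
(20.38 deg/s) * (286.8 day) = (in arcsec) 1.818e+12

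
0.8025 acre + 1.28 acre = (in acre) 2.083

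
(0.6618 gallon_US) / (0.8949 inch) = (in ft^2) 1.186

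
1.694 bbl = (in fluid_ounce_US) 9107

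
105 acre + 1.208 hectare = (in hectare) 43.7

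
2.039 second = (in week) 3.371e-06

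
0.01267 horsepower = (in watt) 9.448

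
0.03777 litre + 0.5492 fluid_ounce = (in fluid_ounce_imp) 1.901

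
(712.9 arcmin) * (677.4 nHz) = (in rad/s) 1.405e-07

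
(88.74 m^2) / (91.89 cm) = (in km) 0.09657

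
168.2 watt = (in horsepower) 0.2256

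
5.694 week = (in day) 39.86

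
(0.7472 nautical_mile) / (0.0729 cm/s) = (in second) 1.898e+06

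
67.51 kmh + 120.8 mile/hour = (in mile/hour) 162.7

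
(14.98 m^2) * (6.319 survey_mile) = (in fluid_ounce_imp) 5.362e+09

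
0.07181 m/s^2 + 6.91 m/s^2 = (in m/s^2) 6.982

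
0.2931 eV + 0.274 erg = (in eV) 1.71e+11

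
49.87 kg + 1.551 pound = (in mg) 5.057e+07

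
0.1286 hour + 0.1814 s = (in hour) 0.1287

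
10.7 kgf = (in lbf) 23.59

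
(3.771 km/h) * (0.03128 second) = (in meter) 0.03277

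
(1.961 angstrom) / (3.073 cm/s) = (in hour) 1.773e-12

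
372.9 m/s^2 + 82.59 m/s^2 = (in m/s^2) 455.5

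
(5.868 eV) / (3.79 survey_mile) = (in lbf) 3.465e-23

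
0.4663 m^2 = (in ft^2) 5.019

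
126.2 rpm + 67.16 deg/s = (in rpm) 137.4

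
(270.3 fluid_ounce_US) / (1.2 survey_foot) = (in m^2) 0.02186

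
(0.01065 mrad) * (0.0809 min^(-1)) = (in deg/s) 8.228e-07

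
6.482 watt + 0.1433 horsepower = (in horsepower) 0.152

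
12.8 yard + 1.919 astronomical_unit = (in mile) 1.784e+08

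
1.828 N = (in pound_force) 0.411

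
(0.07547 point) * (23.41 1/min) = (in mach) 3.051e-08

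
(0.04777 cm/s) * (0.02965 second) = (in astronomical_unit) 9.468e-17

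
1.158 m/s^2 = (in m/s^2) 1.158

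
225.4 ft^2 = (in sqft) 225.4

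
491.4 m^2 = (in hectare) 0.04914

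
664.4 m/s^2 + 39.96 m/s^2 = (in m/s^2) 704.4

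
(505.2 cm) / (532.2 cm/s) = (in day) 1.099e-05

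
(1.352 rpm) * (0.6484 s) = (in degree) 5.26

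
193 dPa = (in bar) 0.000193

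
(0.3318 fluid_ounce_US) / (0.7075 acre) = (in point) 9.715e-06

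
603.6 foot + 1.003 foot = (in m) 184.3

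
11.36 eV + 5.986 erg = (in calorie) 1.431e-07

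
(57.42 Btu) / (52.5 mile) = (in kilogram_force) 0.07312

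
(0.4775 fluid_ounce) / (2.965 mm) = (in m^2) 0.004763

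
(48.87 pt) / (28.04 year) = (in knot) 3.79e-11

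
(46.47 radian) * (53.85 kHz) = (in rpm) 2.39e+07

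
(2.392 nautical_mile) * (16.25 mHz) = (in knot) 139.9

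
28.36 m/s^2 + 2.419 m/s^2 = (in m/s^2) 30.78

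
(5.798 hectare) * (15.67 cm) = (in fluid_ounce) 3.072e+08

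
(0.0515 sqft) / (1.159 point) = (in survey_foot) 38.39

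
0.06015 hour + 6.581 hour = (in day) 0.2767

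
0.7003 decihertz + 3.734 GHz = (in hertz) 3.734e+09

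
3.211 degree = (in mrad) 56.04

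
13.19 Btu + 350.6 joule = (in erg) 1.427e+11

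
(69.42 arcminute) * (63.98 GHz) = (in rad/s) 1.292e+09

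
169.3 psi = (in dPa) 1.167e+07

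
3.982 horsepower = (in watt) 2969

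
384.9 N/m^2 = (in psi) 0.05583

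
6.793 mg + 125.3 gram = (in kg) 0.1253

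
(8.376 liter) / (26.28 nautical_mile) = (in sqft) 1.852e-06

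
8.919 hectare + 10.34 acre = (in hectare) 13.1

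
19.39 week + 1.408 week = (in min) 2.096e+05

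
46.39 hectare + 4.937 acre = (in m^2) 4.839e+05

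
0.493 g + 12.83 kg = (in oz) 452.6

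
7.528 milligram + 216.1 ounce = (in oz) 216.1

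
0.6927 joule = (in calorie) 0.1656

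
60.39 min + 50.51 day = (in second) 4.368e+06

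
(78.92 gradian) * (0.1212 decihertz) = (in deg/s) 0.8609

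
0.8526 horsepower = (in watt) 635.8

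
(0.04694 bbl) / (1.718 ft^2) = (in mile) 2.905e-05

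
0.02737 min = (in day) 1.901e-05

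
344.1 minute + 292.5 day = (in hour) 7026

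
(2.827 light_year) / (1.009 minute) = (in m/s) 4.418e+14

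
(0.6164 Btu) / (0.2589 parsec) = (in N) 8.141e-14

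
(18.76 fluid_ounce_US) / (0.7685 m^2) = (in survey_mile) 4.486e-07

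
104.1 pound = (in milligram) 4.722e+07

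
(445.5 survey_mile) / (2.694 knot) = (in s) 5.173e+05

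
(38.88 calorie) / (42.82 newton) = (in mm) 3799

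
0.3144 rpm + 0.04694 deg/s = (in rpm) 0.3222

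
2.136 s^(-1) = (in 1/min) 128.2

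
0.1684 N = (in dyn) 1.684e+04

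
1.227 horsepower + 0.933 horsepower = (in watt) 1611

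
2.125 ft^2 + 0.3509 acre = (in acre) 0.3509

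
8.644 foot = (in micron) 2.635e+06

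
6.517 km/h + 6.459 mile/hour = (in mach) 0.0138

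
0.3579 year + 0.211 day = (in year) 0.3585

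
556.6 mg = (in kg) 0.0005566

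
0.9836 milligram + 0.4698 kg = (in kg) 0.4698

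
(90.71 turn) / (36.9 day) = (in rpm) 0.001707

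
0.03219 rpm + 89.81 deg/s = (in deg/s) 90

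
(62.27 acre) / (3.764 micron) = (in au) 0.4475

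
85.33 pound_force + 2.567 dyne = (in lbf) 85.33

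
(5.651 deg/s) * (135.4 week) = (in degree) 4.628e+08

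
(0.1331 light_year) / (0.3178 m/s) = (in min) 6.604e+13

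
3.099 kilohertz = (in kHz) 3.099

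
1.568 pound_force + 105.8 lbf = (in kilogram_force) 48.7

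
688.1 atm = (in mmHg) 5.23e+05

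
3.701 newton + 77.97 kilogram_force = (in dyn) 7.683e+07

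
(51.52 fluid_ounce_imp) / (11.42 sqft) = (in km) 1.38e-06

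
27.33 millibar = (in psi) 0.3964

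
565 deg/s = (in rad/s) 9.861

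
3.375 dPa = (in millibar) 0.003375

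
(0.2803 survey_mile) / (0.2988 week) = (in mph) 0.005584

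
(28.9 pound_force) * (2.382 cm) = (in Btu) 0.002902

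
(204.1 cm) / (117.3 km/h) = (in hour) 1.74e-05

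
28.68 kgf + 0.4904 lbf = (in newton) 283.4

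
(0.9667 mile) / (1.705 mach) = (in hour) 0.0007444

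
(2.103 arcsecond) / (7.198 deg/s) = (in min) 1.353e-06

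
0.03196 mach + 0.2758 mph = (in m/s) 11.01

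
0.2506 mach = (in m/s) 85.33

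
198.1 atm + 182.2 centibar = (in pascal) 2.025e+07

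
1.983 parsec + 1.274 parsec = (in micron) 1.005e+23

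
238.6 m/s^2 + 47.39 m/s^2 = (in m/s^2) 286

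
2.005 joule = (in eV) 1.251e+19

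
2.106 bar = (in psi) 30.54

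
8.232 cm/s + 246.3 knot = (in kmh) 456.4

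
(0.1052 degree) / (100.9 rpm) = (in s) 0.0001738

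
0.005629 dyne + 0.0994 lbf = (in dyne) 4.422e+04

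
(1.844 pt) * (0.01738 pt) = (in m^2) 3.989e-09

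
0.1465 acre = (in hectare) 0.05929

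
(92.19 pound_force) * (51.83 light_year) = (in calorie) 4.806e+19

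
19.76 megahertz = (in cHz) 1.976e+09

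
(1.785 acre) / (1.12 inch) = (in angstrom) 2.539e+15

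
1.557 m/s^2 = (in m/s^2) 1.557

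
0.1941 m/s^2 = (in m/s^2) 0.1941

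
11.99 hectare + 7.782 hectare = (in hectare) 19.77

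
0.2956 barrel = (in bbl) 0.2956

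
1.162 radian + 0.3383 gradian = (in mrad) 1167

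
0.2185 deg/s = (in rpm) 0.03642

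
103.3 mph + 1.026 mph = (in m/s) 46.64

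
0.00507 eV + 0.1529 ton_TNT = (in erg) 6.397e+15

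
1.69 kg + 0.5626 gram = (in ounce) 59.63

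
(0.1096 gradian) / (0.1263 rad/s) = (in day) 1.578e-07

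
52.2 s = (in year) 1.655e-06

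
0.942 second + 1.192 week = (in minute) 1.202e+04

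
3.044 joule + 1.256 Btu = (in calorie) 317.4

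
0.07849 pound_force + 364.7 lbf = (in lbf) 364.8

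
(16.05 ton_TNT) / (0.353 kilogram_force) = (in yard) 2.121e+10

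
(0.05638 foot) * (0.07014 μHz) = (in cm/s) 1.205e-07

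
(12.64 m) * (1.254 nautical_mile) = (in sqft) 3.16e+05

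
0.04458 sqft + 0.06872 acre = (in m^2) 278.1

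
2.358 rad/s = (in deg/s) 135.1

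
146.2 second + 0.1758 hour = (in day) 0.009017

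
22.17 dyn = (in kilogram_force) 2.261e-05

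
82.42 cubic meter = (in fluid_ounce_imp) 2.901e+06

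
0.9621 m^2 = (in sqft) 10.36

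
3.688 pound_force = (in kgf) 1.673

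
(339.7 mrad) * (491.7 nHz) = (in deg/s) 9.57e-06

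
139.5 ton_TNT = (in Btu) 5.532e+08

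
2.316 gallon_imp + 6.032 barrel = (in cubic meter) 0.9695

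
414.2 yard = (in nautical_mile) 0.2045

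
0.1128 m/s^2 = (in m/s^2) 0.1128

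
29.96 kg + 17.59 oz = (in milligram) 3.046e+07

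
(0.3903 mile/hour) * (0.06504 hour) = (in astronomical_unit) 2.731e-10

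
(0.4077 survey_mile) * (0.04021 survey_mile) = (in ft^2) 4.57e+05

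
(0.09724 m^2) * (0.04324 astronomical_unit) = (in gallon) 1.662e+11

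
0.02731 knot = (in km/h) 0.05058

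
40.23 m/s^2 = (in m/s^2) 40.23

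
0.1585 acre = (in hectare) 0.06414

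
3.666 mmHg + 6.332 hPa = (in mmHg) 8.415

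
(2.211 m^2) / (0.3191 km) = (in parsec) 2.245e-19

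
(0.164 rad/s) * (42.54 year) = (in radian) 2.2e+08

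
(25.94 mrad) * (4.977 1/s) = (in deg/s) 7.397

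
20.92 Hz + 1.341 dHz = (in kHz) 0.02105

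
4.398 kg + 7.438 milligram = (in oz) 155.1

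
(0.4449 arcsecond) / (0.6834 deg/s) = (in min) 3.014e-06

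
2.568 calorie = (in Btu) 0.01018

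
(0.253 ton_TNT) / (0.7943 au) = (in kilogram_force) 0.0009084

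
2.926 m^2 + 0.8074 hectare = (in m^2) 8077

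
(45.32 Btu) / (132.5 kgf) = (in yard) 40.24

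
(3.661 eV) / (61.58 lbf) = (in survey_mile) 1.331e-24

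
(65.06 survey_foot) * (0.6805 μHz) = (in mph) 3.019e-05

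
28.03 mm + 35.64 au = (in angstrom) 5.332e+22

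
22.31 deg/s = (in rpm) 3.718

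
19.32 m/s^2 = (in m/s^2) 19.32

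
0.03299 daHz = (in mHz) 329.9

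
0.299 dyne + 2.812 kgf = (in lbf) 6.199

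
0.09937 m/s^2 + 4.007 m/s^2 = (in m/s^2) 4.106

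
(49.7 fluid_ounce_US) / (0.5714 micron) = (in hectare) 0.2572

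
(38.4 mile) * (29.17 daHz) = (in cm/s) 1.803e+09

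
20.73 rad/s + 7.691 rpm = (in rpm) 205.6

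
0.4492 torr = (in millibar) 0.5989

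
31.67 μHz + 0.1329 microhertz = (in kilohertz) 3.18e-08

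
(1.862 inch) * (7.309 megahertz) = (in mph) 7.733e+05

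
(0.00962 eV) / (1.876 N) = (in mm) 8.216e-19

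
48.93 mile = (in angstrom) 7.875e+14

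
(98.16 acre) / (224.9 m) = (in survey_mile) 1.098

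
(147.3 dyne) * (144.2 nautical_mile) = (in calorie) 94.02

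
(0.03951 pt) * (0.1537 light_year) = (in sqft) 2.182e+11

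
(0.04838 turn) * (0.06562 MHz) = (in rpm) 1.905e+05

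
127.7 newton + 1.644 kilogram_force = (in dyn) 1.438e+07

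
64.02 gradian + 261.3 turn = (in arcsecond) 3.389e+08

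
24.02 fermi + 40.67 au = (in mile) 3.781e+09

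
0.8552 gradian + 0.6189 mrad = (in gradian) 0.8946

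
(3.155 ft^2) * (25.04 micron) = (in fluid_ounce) 0.2482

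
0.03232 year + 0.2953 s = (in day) 11.8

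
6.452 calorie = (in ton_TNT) 6.452e-09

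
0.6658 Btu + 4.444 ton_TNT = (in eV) 1.161e+29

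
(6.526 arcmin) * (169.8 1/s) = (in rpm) 3.078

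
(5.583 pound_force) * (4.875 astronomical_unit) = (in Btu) 1.717e+10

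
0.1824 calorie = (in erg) 7.632e+06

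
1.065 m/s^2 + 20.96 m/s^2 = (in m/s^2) 22.03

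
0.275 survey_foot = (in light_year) 8.86e-18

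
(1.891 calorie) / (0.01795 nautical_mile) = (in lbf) 0.0535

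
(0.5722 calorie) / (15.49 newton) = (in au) 1.033e-12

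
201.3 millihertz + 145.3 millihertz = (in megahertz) 3.466e-07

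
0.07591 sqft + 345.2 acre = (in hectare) 139.7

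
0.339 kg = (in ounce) 11.96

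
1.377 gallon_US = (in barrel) 0.03279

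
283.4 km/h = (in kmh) 283.4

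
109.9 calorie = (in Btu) 0.4358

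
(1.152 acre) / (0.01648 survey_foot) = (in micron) 9.281e+11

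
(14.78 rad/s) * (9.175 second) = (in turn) 21.58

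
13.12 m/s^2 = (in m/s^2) 13.12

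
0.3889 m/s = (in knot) 0.756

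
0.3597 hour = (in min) 21.58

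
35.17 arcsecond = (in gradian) 0.01085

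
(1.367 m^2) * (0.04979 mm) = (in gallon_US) 0.01798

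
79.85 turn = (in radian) 501.7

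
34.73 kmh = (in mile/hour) 21.58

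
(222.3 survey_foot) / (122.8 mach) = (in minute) 2.701e-05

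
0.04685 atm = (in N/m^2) 4747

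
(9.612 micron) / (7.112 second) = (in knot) 2.627e-06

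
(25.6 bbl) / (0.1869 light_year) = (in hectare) 2.302e-19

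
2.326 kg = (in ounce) 82.05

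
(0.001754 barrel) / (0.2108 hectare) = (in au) 8.843e-19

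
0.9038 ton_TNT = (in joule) 3.781e+09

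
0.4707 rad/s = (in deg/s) 26.97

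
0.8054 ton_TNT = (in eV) 2.103e+28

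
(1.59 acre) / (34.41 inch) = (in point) 2.087e+07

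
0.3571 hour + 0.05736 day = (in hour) 1.734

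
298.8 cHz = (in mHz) 2988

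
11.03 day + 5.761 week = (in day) 51.36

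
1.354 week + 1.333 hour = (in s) 8.237e+05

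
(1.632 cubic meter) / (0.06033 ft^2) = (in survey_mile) 0.1809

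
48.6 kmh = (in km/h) 48.6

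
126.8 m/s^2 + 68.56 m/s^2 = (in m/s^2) 195.4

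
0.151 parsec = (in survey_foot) 1.529e+16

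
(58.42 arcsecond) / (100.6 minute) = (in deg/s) 2.688e-06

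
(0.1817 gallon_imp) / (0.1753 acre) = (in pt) 0.003301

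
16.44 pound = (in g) 7457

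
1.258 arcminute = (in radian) 0.0003659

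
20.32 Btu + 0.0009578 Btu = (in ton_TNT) 5.124e-06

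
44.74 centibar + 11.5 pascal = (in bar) 0.4475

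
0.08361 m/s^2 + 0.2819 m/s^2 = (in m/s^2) 0.3655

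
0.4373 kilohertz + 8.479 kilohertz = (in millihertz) 8.916e+06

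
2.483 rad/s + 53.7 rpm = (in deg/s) 464.5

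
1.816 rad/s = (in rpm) 17.34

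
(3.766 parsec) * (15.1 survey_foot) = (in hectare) 5.348e+13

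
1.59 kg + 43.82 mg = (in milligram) 1.59e+06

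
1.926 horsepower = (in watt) 1436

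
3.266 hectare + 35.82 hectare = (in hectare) 39.09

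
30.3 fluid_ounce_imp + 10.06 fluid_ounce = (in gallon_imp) 0.2548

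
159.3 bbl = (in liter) 2.533e+04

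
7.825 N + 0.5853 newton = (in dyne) 8.41e+05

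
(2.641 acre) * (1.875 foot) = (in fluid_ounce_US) 2.065e+08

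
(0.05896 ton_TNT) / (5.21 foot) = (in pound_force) 3.492e+07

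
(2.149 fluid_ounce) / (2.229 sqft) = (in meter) 0.0003069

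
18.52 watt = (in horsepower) 0.02484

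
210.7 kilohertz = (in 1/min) 1.264e+07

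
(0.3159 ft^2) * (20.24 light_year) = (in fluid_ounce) 1.9e+20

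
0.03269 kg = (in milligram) 3.269e+04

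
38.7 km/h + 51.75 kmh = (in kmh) 90.45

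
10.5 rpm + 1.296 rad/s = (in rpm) 22.88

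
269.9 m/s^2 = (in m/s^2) 269.9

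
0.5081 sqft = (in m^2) 0.0472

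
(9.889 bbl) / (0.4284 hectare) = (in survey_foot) 0.001204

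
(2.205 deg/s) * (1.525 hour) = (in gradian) 1.345e+04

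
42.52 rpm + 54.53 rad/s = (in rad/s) 58.98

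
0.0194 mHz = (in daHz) 1.94e-06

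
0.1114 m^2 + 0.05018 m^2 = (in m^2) 0.1616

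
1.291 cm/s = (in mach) 3.791e-05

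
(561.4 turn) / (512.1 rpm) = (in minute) 1.096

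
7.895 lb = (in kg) 3.581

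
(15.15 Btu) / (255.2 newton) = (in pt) 1.775e+05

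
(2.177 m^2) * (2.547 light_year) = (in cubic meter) 5.246e+16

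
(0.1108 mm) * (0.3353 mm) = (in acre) 9.18e-12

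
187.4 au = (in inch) 1.104e+15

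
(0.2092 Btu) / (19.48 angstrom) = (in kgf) 1.155e+10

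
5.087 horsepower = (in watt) 3793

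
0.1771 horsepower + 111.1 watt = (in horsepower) 0.3261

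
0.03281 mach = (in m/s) 11.17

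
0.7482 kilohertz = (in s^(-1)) 748.2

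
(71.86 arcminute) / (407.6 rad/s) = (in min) 8.547e-07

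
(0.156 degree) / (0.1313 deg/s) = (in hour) 0.00033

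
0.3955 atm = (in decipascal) 4.007e+05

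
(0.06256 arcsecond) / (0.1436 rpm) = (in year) 6.396e-13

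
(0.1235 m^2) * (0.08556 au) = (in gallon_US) 4.176e+11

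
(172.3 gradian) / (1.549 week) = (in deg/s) 0.0001655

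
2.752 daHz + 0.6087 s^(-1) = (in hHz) 0.2813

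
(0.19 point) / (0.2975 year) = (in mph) 1.598e-11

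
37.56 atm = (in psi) 552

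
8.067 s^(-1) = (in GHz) 8.067e-09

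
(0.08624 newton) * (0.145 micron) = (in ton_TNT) 2.989e-18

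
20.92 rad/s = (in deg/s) 1199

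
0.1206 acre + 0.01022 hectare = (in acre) 0.1459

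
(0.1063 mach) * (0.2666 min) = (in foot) 1900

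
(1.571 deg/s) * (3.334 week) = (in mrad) 5.529e+07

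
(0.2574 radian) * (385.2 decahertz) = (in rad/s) 991.5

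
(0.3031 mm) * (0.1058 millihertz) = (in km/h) 1.154e-07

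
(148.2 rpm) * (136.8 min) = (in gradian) 8.11e+06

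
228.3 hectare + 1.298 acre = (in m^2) 2.288e+06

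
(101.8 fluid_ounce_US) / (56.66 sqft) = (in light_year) 6.045e-20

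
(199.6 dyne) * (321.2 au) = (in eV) 5.986e+29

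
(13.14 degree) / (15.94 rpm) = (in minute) 0.00229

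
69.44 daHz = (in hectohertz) 6.944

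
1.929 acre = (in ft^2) 8.403e+04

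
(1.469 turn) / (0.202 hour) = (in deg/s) 0.7272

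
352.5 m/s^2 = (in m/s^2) 352.5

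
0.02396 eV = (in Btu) 3.638e-24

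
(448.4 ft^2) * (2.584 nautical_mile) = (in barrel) 1.254e+06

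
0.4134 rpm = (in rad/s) 0.04329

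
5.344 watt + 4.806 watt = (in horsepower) 0.01361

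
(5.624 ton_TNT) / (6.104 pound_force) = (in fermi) 8.666e+23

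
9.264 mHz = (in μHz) 9264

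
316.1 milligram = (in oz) 0.01115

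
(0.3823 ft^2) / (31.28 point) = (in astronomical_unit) 2.151e-11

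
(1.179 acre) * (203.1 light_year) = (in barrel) 5.766e+22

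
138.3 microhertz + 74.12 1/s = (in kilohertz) 0.07412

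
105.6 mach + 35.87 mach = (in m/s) 4.817e+04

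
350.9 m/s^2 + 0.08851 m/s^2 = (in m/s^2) 351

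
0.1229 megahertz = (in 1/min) 7.374e+06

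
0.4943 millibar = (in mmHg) 0.3708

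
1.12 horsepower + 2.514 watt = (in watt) 837.7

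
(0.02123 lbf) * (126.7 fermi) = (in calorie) 2.86e-15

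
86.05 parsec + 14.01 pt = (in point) 7.527e+21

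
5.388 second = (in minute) 0.0898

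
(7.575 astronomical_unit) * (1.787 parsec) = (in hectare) 6.249e+24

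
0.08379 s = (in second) 0.08379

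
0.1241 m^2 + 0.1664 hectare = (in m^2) 1664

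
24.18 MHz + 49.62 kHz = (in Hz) 2.423e+07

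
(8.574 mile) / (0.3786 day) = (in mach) 0.001239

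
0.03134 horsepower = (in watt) 23.37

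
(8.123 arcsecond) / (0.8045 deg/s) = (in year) 8.894e-11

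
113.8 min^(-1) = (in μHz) 1.897e+06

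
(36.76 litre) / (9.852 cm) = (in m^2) 0.3731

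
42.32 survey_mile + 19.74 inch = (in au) 4.553e-07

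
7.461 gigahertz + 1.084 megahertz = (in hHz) 7.462e+07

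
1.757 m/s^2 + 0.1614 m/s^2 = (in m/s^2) 1.918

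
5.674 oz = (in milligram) 1.609e+05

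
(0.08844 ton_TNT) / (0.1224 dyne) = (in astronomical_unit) 2021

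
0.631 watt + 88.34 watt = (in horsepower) 0.1193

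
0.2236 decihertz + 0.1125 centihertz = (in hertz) 0.02349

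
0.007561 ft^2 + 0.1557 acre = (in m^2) 630.1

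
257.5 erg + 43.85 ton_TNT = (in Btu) 1.739e+08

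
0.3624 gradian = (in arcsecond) 1174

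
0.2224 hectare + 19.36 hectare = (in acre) 48.39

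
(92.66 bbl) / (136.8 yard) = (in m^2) 0.1178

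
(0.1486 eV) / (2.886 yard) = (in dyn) 9.022e-16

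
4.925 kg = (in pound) 10.86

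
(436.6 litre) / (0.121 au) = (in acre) 5.96e-15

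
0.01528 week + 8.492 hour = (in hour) 11.06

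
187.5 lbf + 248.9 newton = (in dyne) 1.083e+08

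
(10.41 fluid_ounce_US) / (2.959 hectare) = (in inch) 4.096e-07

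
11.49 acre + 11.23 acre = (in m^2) 9.194e+04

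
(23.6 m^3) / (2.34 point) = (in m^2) 2.859e+04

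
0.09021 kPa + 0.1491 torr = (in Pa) 110.1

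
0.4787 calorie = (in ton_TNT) 4.787e-10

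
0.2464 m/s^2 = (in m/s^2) 0.2464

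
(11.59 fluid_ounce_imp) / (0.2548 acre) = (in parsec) 1.035e-23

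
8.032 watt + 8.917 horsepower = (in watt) 6657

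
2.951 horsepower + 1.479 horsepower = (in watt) 3303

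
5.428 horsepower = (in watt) 4048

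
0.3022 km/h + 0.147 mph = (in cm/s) 14.97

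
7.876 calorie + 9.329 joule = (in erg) 4.228e+08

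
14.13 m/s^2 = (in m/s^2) 14.13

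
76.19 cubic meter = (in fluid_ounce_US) 2.576e+06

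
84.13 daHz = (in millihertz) 8.413e+05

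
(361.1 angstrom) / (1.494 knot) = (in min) 7.83e-10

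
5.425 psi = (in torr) 280.6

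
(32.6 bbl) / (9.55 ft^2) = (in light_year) 6.175e-16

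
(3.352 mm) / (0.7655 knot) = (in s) 0.008512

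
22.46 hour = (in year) 0.002564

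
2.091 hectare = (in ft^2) 2.251e+05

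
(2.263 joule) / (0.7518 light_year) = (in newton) 3.182e-16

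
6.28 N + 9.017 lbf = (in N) 46.39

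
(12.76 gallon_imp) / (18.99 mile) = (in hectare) 1.898e-10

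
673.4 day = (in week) 96.2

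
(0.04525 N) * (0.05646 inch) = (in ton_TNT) 1.551e-14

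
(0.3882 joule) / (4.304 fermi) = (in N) 9.02e+13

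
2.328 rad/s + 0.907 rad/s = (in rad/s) 3.235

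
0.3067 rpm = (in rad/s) 0.03212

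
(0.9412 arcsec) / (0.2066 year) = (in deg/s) 4.013e-11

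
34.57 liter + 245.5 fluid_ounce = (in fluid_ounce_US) 1414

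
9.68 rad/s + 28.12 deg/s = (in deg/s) 582.7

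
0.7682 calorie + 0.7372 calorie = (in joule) 6.299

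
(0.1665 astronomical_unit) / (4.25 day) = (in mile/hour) 1.517e+05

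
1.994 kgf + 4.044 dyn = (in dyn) 1.955e+06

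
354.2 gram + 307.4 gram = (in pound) 1.459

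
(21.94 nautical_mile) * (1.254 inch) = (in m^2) 1294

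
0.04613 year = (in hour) 404.1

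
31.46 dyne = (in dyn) 31.46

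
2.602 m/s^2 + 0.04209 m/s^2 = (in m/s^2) 2.644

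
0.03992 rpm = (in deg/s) 0.2395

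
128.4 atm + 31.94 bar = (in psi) 2350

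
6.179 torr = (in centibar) 0.8238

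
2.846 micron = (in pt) 0.008067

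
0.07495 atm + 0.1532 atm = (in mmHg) 173.4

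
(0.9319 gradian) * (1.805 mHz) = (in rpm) 0.0002523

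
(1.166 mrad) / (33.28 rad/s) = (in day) 4.055e-10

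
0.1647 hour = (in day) 0.006863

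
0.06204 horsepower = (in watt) 46.26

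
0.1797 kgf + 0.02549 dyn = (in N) 1.762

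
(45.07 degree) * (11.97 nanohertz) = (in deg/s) 5.395e-07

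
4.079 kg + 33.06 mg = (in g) 4079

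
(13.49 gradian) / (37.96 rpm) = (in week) 8.814e-08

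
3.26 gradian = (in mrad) 51.21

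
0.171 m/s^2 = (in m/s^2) 0.171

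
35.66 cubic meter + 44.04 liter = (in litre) 3.57e+04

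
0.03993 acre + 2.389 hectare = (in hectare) 2.405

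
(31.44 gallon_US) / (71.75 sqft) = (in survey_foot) 0.05858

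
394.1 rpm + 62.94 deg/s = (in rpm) 404.6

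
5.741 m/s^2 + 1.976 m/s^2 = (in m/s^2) 7.717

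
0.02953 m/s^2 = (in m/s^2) 0.02953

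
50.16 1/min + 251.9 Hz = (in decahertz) 25.27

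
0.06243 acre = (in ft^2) 2719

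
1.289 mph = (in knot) 1.12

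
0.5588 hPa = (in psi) 0.008105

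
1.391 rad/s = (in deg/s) 79.7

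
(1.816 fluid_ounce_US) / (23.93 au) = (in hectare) 1.5e-21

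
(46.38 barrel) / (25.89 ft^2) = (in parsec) 9.935e-17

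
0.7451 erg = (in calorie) 1.781e-08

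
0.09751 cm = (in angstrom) 9.751e+06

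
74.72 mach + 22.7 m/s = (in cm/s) 2.546e+06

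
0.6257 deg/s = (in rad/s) 0.01092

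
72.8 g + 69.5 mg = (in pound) 0.1606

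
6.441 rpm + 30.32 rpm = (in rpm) 36.76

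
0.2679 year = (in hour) 2347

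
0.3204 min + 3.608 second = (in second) 22.83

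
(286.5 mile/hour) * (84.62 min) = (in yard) 7.111e+05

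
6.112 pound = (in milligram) 2.772e+06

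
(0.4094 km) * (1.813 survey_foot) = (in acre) 0.0559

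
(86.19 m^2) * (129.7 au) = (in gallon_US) 4.418e+17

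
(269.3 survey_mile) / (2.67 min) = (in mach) 7.945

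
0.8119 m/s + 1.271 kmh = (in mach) 0.003421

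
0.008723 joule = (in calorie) 0.002085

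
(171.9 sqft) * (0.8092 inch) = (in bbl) 2.065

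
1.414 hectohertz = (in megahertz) 0.0001414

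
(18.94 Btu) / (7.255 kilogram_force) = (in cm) 2.809e+04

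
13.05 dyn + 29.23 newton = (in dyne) 2.923e+06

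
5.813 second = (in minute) 0.09688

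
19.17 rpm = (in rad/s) 2.007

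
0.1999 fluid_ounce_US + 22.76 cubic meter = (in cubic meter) 22.76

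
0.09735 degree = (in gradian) 0.1082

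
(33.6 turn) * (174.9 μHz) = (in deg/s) 2.116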